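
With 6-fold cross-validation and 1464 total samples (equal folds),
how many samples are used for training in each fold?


Each validation fold has 1464/6 = 244 samples. Training set = 1464 - 244 = 1220.

1220


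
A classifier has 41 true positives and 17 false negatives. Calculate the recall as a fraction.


Recall = TP / (TP + FN) = 41 / 58 = 41/58.

41/58


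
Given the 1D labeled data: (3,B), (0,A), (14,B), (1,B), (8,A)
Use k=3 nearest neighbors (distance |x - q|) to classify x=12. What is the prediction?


Distances: |3-12|=9, |0-12|=12, |14-12|=2, |1-12|=11, |8-12|=4. 3 nearest: (14,B), (8,A), (3,B). Counts: {'B': 2, 'A': 1}. Majority class: B.

B


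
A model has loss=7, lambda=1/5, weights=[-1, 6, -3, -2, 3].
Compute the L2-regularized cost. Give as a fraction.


L2 sq norm = sum(w^2) = 59. J = 7 + 1/5 * 59 = 94/5.

94/5


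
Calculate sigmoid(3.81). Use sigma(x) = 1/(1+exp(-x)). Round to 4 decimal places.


sigma(3.81) = 1/(1+e^(-3.81)) = 1/(1+0.022148) = 1/1.022148 = 0.9783.

0.9783


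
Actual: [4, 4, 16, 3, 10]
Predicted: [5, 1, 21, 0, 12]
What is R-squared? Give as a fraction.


Mean(y) = 37/5. SS_res = 48. SS_tot = 616/5. R^2 = 1 - 48/(616/5) = 47/77.

47/77


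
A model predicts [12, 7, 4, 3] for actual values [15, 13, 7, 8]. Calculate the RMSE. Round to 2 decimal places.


MSE = 19.7500. RMSE = sqrt(19.7500) = 4.44.

4.44


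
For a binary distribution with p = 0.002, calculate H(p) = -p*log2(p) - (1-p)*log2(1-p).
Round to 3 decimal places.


H = -0.002*log2(0.002) - 0.998*log2(0.998) = 0.021.

0.021


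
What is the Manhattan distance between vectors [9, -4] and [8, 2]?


d = sum of absolute differences: |9-8|=1 + |-4-2|=6 = 7.

7


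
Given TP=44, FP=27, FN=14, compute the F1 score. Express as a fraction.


Precision = 44/71 = 44/71. Recall = 44/58 = 22/29. F1 = 2*P*R/(P+R) = 88/129.

88/129


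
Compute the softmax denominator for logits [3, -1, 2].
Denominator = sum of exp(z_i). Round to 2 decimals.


Denom = e^3=20.0855 + e^-1=0.3679 + e^2=7.3891. Sum = 27.8425, which rounds to 27.84.

27.84


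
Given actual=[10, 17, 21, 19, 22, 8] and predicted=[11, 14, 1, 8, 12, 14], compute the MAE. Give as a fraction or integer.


MAE = (1/6) * (|10-11|=1 + |17-14|=3 + |21-1|=20 + |19-8|=11 + |22-12|=10 + |8-14|=6). Sum = 51. MAE = 17/2.

17/2


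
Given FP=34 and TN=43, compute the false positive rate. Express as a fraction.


FPR = FP / (FP + TN) = 34 / 77 = 34/77.

34/77


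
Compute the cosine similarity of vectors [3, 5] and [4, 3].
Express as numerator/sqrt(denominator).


dot = 27. |a|^2 = 34, |b|^2 = 25. cos = 27/sqrt(850).

27/sqrt(850)


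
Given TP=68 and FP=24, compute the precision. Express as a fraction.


Precision = TP / (TP + FP) = 68 / 92 = 17/23.

17/23


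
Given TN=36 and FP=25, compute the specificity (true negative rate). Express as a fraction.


Specificity = TN / (TN + FP) = 36 / 61 = 36/61.

36/61


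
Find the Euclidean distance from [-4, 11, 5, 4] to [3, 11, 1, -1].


d = sqrt(sum of squared differences). (-4-3)^2=49, (11-11)^2=0, (5-1)^2=16, (4--1)^2=25. Sum = 90.

sqrt(90)


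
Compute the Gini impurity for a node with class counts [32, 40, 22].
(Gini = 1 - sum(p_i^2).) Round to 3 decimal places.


Total = 94. Proportions: 32/94, 40/94, 22/94. sum(p_i^2) = 0.3517. Gini = 1 - 0.3517 = 0.6483, which rounds to 0.648.

0.648


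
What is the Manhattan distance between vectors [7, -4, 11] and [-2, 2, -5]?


d = sum of absolute differences: |7--2|=9 + |-4-2|=6 + |11--5|=16 = 31.

31


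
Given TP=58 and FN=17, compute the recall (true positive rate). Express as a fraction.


Recall = TP / (TP + FN) = 58 / 75 = 58/75.

58/75


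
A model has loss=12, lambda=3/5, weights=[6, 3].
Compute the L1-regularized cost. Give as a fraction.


L1 norm = sum(|w|) = 9. J = 12 + 3/5 * 9 = 87/5.

87/5


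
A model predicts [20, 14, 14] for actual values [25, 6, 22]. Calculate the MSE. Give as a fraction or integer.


MSE = (1/3) * ((25-20)^2=25 + (6-14)^2=64 + (22-14)^2=64). Sum = 153. MSE = 51.

51


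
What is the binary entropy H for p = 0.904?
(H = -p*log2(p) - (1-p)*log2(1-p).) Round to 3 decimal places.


H = -0.904*log2(0.904) - 0.096*log2(0.096) = 0.456.

0.456


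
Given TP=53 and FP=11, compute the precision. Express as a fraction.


Precision = TP / (TP + FP) = 53 / 64 = 53/64.

53/64


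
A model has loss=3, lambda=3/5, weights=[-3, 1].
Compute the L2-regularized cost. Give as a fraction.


L2 sq norm = sum(w^2) = 10. J = 3 + 3/5 * 10 = 9.

9


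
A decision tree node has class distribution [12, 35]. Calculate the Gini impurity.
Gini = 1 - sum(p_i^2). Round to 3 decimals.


Total = 47. Proportions: 12/47, 35/47. sum(p_i^2) = 0.6197. Gini = 1 - 0.6197 = 0.3803, which rounds to 0.380.

0.380


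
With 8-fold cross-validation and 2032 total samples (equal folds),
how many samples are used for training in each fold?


Each validation fold has 2032/8 = 254 samples. Training set = 2032 - 254 = 1778.

1778


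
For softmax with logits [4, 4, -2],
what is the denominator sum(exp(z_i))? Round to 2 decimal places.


Denom = e^4=54.5982 + e^4=54.5982 + e^-2=0.1353. Sum = 109.3317, which rounds to 109.33.

109.33


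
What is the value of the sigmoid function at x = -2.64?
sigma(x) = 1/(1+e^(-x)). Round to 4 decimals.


sigma(-2.64) = 1/(1+e^(2.64)) = 1/(1+14.013204) = 1/15.013204 = 0.0666.

0.0666


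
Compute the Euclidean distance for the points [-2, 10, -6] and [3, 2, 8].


d = sqrt(sum of squared differences). (-2-3)^2=25, (10-2)^2=64, (-6-8)^2=196. Sum = 285.

sqrt(285)


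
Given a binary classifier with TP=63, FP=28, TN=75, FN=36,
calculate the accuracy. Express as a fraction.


Accuracy = (TP + TN) / (TP + TN + FP + FN) = (63 + 75) / 202 = 69/101.

69/101


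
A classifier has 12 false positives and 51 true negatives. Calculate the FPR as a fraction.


FPR = FP / (FP + TN) = 12 / 63 = 4/21.

4/21


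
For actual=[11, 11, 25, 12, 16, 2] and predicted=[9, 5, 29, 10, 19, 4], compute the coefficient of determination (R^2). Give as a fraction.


Mean(y) = 77/6. SS_res = 73. SS_tot = 1697/6. R^2 = 1 - 73/(1697/6) = 1259/1697.

1259/1697


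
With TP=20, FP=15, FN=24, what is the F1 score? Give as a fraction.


Precision = 20/35 = 4/7. Recall = 20/44 = 5/11. F1 = 2*P*R/(P+R) = 40/79.

40/79


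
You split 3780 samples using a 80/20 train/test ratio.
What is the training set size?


Test set = 3780 * 20% = 756. Training set = 3780 - 756 = 3024.

3024


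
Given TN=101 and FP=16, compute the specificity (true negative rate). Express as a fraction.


Specificity = TN / (TN + FP) = 101 / 117 = 101/117.

101/117


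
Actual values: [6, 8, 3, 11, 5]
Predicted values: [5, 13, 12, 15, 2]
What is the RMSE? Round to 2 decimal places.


MSE = 26.4000. RMSE = sqrt(26.4000) = 5.14.

5.14


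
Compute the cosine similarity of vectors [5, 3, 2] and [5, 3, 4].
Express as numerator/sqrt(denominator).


dot = 42. |a|^2 = 38, |b|^2 = 50. cos = 42/sqrt(1900).

42/sqrt(1900)


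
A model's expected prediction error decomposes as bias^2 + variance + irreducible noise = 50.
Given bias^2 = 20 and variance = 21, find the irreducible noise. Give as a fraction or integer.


Total error = bias^2 + variance + irreducible noise. So irreducible noise = 50 - 20 - 21 = 9.

9


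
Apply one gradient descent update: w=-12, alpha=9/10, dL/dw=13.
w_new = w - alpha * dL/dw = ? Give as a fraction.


w_new = -12 - 9/10 * 13 = -12 - 117/10 = -237/10.

-237/10


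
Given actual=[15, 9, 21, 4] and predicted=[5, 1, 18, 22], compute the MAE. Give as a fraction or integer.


MAE = (1/4) * (|15-5|=10 + |9-1|=8 + |21-18|=3 + |4-22|=18). Sum = 39. MAE = 39/4.

39/4


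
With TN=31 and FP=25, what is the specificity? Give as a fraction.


Specificity = TN / (TN + FP) = 31 / 56 = 31/56.

31/56


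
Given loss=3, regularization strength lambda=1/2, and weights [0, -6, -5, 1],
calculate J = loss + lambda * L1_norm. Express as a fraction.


L1 norm = sum(|w|) = 12. J = 3 + 1/2 * 12 = 9.

9


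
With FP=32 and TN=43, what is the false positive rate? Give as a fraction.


FPR = FP / (FP + TN) = 32 / 75 = 32/75.

32/75


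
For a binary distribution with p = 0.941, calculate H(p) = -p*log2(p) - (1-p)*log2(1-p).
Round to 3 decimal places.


H = -0.941*log2(0.941) - 0.059*log2(0.059) = 0.323.

0.323


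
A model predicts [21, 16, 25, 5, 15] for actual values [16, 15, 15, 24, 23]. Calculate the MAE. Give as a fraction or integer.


MAE = (1/5) * (|16-21|=5 + |15-16|=1 + |15-25|=10 + |24-5|=19 + |23-15|=8). Sum = 43. MAE = 43/5.

43/5


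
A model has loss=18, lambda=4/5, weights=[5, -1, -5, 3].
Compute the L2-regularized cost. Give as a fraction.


L2 sq norm = sum(w^2) = 60. J = 18 + 4/5 * 60 = 66.

66


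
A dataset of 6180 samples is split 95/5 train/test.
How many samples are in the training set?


Test set = 6180 * 5% = 309. Training set = 6180 - 309 = 5871.

5871


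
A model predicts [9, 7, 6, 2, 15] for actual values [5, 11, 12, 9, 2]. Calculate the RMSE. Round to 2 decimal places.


MSE = 57.2000. RMSE = sqrt(57.2000) = 7.56.

7.56


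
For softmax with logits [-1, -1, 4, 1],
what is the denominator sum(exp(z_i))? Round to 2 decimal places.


Denom = e^-1=0.3679 + e^-1=0.3679 + e^4=54.5982 + e^1=2.7183. Sum = 58.0523, which rounds to 58.05.

58.05


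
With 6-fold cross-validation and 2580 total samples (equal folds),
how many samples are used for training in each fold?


Each validation fold has 2580/6 = 430 samples. Training set = 2580 - 430 = 2150.

2150


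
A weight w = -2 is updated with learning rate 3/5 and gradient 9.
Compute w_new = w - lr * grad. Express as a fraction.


w_new = -2 - 3/5 * 9 = -2 - 27/5 = -37/5.

-37/5


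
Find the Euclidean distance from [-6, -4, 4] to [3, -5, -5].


d = sqrt(sum of squared differences). (-6-3)^2=81, (-4--5)^2=1, (4--5)^2=81. Sum = 163.

sqrt(163)


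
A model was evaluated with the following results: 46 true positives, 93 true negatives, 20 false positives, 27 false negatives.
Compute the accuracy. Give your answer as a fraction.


Accuracy = (TP + TN) / (TP + TN + FP + FN) = (46 + 93) / 186 = 139/186.

139/186


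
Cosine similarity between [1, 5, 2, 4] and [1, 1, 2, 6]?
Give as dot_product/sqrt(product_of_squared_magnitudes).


dot = 34. |a|^2 = 46, |b|^2 = 42. cos = 34/sqrt(1932).

34/sqrt(1932)


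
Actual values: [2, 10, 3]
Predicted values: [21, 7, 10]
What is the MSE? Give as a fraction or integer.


MSE = (1/3) * ((2-21)^2=361 + (10-7)^2=9 + (3-10)^2=49). Sum = 419. MSE = 419/3.

419/3


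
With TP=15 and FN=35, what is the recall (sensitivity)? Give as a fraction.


Recall = TP / (TP + FN) = 15 / 50 = 3/10.

3/10


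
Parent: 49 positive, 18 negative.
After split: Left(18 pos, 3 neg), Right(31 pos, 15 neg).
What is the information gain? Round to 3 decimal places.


H(parent) = 0.8395. H(left) = 0.5917, H(right) = 0.9109. Weighted = (21/67)*0.5917 + (46/67)*0.9109 = 0.8109. IG = 0.8395 - 0.8109 = 0.0286, which rounds to 0.029.

0.029


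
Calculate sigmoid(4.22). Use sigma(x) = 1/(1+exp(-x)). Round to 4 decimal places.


sigma(4.22) = 1/(1+e^(-4.22)) = 1/(1+0.014699) = 1/1.014699 = 0.9855.

0.9855


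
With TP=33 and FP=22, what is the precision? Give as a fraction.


Precision = TP / (TP + FP) = 33 / 55 = 3/5.

3/5


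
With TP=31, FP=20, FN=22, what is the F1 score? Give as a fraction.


Precision = 31/51 = 31/51. Recall = 31/53 = 31/53. F1 = 2*P*R/(P+R) = 31/52.

31/52


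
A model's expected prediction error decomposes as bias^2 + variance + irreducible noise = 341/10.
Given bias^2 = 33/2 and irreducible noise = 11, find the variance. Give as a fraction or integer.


Total error = bias^2 + variance + irreducible noise. So variance = 341/10 - 33/2 - 11 = 33/5.

33/5


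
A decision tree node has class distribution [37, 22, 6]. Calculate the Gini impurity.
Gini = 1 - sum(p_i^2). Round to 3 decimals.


Total = 65. Proportions: 37/65, 22/65, 6/65. sum(p_i^2) = 0.4471. Gini = 1 - 0.4471 = 0.5529, which rounds to 0.553.

0.553


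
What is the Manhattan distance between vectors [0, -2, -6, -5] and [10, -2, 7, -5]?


d = sum of absolute differences: |0-10|=10 + |-2--2|=0 + |-6-7|=13 + |-5--5|=0 = 23.

23


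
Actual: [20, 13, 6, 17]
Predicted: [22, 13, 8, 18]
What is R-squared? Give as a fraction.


Mean(y) = 14. SS_res = 9. SS_tot = 110. R^2 = 1 - 9/(110) = 101/110.

101/110


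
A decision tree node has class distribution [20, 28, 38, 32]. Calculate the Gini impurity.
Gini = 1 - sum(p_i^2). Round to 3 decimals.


Total = 118. Proportions: 20/118, 28/118, 38/118, 32/118. sum(p_i^2) = 0.2623. Gini = 1 - 0.2623 = 0.7377, which rounds to 0.738.

0.738


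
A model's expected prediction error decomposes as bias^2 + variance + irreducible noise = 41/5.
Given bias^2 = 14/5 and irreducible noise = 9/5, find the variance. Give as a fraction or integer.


Total error = bias^2 + variance + irreducible noise. So variance = 41/5 - 14/5 - 9/5 = 18/5.

18/5


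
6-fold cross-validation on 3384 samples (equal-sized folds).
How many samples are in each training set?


Each validation fold has 3384/6 = 564 samples. Training set = 3384 - 564 = 2820.

2820


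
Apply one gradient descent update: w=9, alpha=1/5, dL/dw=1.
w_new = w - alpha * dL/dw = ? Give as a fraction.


w_new = 9 - 1/5 * 1 = 9 - 1/5 = 44/5.

44/5


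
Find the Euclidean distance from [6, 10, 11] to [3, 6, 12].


d = sqrt(sum of squared differences). (6-3)^2=9, (10-6)^2=16, (11-12)^2=1. Sum = 26.

sqrt(26)


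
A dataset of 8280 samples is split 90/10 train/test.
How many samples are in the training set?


Test set = 8280 * 10% = 828. Training set = 8280 - 828 = 7452.

7452


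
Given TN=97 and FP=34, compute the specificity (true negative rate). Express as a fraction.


Specificity = TN / (TN + FP) = 97 / 131 = 97/131.

97/131


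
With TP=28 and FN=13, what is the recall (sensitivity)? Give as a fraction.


Recall = TP / (TP + FN) = 28 / 41 = 28/41.

28/41


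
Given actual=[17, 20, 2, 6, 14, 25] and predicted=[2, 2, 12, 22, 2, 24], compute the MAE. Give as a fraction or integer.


MAE = (1/6) * (|17-2|=15 + |20-2|=18 + |2-12|=10 + |6-22|=16 + |14-2|=12 + |25-24|=1). Sum = 72. MAE = 12.

12


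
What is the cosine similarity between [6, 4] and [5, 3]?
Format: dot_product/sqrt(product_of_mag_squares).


dot = 42. |a|^2 = 52, |b|^2 = 34. cos = 42/sqrt(1768).

42/sqrt(1768)


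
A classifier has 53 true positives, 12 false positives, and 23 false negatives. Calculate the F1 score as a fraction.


Precision = 53/65 = 53/65. Recall = 53/76 = 53/76. F1 = 2*P*R/(P+R) = 106/141.

106/141


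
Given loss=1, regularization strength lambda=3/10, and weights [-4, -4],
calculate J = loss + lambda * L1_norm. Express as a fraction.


L1 norm = sum(|w|) = 8. J = 1 + 3/10 * 8 = 17/5.

17/5


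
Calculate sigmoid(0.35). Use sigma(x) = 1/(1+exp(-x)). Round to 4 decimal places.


sigma(0.35) = 1/(1+e^(-0.35)) = 1/(1+0.704688) = 1/1.704688 = 0.5866.

0.5866


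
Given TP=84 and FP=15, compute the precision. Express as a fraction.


Precision = TP / (TP + FP) = 84 / 99 = 28/33.

28/33


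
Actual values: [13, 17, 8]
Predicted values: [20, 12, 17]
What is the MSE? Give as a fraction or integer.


MSE = (1/3) * ((13-20)^2=49 + (17-12)^2=25 + (8-17)^2=81). Sum = 155. MSE = 155/3.

155/3


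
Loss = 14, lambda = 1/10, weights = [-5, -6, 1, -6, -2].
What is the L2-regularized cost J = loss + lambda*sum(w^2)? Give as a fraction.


L2 sq norm = sum(w^2) = 102. J = 14 + 1/10 * 102 = 121/5.

121/5


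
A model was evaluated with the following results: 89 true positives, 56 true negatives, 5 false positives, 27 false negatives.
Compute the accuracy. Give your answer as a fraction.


Accuracy = (TP + TN) / (TP + TN + FP + FN) = (89 + 56) / 177 = 145/177.

145/177


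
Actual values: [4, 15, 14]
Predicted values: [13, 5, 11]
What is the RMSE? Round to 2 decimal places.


MSE = 63.3333. RMSE = sqrt(63.3333) = 7.96.

7.96


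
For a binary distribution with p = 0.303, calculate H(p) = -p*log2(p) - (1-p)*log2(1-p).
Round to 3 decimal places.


H = -0.303*log2(0.303) - 0.697*log2(0.697) = 0.885.

0.885


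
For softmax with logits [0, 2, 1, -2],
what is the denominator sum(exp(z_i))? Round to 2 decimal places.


Denom = e^0=1.0000 + e^2=7.3891 + e^1=2.7183 + e^-2=0.1353. Sum = 11.2427, which rounds to 11.24.

11.24


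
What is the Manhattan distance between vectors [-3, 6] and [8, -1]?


d = sum of absolute differences: |-3-8|=11 + |6--1|=7 = 18.

18


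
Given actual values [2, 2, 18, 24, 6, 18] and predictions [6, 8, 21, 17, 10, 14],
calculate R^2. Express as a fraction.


Mean(y) = 35/3. SS_res = 142. SS_tot = 1354/3. R^2 = 1 - 142/(1354/3) = 464/677.

464/677


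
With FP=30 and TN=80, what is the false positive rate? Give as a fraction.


FPR = FP / (FP + TN) = 30 / 110 = 3/11.

3/11


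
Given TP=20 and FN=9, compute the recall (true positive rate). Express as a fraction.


Recall = TP / (TP + FN) = 20 / 29 = 20/29.

20/29


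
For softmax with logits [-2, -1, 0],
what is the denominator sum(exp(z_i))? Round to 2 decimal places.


Denom = e^-2=0.1353 + e^-1=0.3679 + e^0=1.0000. Sum = 1.5032, which rounds to 1.50.

1.50


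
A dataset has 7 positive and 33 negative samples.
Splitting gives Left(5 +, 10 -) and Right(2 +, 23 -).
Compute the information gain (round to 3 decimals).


H(parent) = 0.6690. H(left) = 0.9183, H(right) = 0.4022. Weighted = (15/40)*0.9183 + (25/40)*0.4022 = 0.5957. IG = 0.6690 - 0.5957 = 0.0733, which rounds to 0.073.

0.073


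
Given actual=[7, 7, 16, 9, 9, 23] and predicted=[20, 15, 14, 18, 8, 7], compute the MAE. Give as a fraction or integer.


MAE = (1/6) * (|7-20|=13 + |7-15|=8 + |16-14|=2 + |9-18|=9 + |9-8|=1 + |23-7|=16). Sum = 49. MAE = 49/6.

49/6


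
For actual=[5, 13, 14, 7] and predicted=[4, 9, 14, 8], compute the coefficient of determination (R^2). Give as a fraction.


Mean(y) = 39/4. SS_res = 18. SS_tot = 235/4. R^2 = 1 - 18/(235/4) = 163/235.

163/235


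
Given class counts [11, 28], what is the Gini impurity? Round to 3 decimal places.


Total = 39. Proportions: 11/39, 28/39. sum(p_i^2) = 0.5950. Gini = 1 - 0.5950 = 0.4050, which rounds to 0.405.

0.405


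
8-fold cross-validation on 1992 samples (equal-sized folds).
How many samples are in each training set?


Each validation fold has 1992/8 = 249 samples. Training set = 1992 - 249 = 1743.

1743


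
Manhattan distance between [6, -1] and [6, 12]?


d = sum of absolute differences: |6-6|=0 + |-1-12|=13 = 13.

13


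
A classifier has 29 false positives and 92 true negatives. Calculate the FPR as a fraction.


FPR = FP / (FP + TN) = 29 / 121 = 29/121.

29/121


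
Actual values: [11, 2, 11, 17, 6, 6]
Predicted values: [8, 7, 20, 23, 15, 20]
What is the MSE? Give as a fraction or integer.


MSE = (1/6) * ((11-8)^2=9 + (2-7)^2=25 + (11-20)^2=81 + (17-23)^2=36 + (6-15)^2=81 + (6-20)^2=196). Sum = 428. MSE = 214/3.

214/3


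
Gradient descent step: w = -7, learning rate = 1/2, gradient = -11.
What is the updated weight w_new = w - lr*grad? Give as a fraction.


w_new = -7 - 1/2 * -11 = -7 - -11/2 = -3/2.

-3/2


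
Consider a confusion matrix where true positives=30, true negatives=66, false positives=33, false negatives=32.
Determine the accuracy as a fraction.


Accuracy = (TP + TN) / (TP + TN + FP + FN) = (30 + 66) / 161 = 96/161.

96/161


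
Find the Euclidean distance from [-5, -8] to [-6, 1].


d = sqrt(sum of squared differences). (-5--6)^2=1, (-8-1)^2=81. Sum = 82.

sqrt(82)


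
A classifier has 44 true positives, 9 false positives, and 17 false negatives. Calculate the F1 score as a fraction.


Precision = 44/53 = 44/53. Recall = 44/61 = 44/61. F1 = 2*P*R/(P+R) = 44/57.

44/57


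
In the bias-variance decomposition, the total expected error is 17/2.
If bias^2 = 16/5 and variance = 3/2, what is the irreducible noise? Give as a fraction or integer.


Total error = bias^2 + variance + irreducible noise. So irreducible noise = 17/2 - 16/5 - 3/2 = 19/5.

19/5


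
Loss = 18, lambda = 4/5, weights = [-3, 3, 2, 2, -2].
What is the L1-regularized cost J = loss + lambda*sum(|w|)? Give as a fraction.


L1 norm = sum(|w|) = 12. J = 18 + 4/5 * 12 = 138/5.

138/5


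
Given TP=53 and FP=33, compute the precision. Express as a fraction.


Precision = TP / (TP + FP) = 53 / 86 = 53/86.

53/86


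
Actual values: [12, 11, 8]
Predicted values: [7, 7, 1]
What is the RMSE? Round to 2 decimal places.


MSE = 30.0000. RMSE = sqrt(30.0000) = 5.48.

5.48


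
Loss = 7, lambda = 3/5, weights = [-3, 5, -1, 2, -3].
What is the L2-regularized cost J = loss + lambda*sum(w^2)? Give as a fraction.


L2 sq norm = sum(w^2) = 48. J = 7 + 3/5 * 48 = 179/5.

179/5


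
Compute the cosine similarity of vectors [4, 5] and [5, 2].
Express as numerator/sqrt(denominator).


dot = 30. |a|^2 = 41, |b|^2 = 29. cos = 30/sqrt(1189).

30/sqrt(1189)


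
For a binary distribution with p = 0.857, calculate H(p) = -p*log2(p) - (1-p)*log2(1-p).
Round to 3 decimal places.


H = -0.857*log2(0.857) - 0.143*log2(0.143) = 0.592.

0.592


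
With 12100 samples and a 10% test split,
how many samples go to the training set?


Test set = 12100 * 10% = 1210. Training set = 12100 - 1210 = 10890.

10890


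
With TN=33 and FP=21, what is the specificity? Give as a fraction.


Specificity = TN / (TN + FP) = 33 / 54 = 11/18.

11/18


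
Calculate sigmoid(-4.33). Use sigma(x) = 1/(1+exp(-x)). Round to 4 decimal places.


sigma(-4.33) = 1/(1+e^(4.33)) = 1/(1+75.944287) = 1/76.944287 = 0.0130.

0.0130


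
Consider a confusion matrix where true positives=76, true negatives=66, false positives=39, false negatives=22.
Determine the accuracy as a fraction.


Accuracy = (TP + TN) / (TP + TN + FP + FN) = (76 + 66) / 203 = 142/203.

142/203


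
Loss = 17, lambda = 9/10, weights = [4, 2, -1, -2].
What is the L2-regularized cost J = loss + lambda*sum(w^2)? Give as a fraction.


L2 sq norm = sum(w^2) = 25. J = 17 + 9/10 * 25 = 79/2.

79/2


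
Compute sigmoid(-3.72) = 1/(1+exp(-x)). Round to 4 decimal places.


sigma(-3.72) = 1/(1+e^(3.72)) = 1/(1+41.264394) = 1/42.264394 = 0.0237.

0.0237


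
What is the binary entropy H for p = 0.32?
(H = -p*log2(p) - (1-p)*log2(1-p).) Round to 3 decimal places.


H = -0.32*log2(0.32) - 0.68*log2(0.68) = 0.904.

0.904


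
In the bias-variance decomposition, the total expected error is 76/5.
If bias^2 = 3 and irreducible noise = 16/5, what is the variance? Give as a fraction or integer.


Total error = bias^2 + variance + irreducible noise. So variance = 76/5 - 3 - 16/5 = 9.

9


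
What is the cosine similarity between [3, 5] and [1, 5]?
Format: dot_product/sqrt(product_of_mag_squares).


dot = 28. |a|^2 = 34, |b|^2 = 26. cos = 28/sqrt(884).

28/sqrt(884)


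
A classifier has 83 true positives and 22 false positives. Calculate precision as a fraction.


Precision = TP / (TP + FP) = 83 / 105 = 83/105.

83/105


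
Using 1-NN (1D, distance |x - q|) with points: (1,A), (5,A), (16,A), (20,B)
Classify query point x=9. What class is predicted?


Distances: |1-9|=8, |5-9|=4, |16-9|=7, |20-9|=11. 1 nearest: (5,A). Counts: {'A': 1}. Majority class: A.

A


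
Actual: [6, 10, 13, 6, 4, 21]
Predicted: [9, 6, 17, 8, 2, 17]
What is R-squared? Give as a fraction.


Mean(y) = 10. SS_res = 65. SS_tot = 198. R^2 = 1 - 65/(198) = 133/198.

133/198


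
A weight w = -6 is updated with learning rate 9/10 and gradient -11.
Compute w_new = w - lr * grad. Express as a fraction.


w_new = -6 - 9/10 * -11 = -6 - -99/10 = 39/10.

39/10


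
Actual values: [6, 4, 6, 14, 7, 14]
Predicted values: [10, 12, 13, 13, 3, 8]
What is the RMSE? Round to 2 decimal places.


MSE = 30.3333. RMSE = sqrt(30.3333) = 5.51.

5.51


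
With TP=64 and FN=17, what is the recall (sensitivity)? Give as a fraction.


Recall = TP / (TP + FN) = 64 / 81 = 64/81.

64/81


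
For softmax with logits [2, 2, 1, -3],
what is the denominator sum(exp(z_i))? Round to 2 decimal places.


Denom = e^2=7.3891 + e^2=7.3891 + e^1=2.7183 + e^-3=0.0498. Sum = 17.5463, which rounds to 17.55.

17.55


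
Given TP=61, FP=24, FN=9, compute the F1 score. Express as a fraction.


Precision = 61/85 = 61/85. Recall = 61/70 = 61/70. F1 = 2*P*R/(P+R) = 122/155.

122/155


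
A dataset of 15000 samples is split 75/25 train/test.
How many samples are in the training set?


Test set = 15000 * 25% = 3750. Training set = 15000 - 3750 = 11250.

11250


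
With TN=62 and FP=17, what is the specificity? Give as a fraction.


Specificity = TN / (TN + FP) = 62 / 79 = 62/79.

62/79


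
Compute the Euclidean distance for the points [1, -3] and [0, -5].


d = sqrt(sum of squared differences). (1-0)^2=1, (-3--5)^2=4. Sum = 5.

sqrt(5)


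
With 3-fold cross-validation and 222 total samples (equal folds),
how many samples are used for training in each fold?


Each validation fold has 222/3 = 74 samples. Training set = 222 - 74 = 148.

148


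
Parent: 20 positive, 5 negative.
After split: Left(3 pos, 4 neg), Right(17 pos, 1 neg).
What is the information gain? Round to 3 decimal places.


H(parent) = 0.7219. H(left) = 0.9852, H(right) = 0.3095. Weighted = (7/25)*0.9852 + (18/25)*0.3095 = 0.4987. IG = 0.7219 - 0.4987 = 0.2232, which rounds to 0.223.

0.223


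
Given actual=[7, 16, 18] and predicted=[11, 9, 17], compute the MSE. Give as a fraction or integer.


MSE = (1/3) * ((7-11)^2=16 + (16-9)^2=49 + (18-17)^2=1). Sum = 66. MSE = 22.

22


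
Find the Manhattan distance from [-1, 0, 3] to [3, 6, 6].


d = sum of absolute differences: |-1-3|=4 + |0-6|=6 + |3-6|=3 = 13.

13


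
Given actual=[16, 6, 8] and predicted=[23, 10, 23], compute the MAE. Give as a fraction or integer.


MAE = (1/3) * (|16-23|=7 + |6-10|=4 + |8-23|=15). Sum = 26. MAE = 26/3.

26/3


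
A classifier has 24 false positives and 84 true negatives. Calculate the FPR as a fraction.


FPR = FP / (FP + TN) = 24 / 108 = 2/9.

2/9


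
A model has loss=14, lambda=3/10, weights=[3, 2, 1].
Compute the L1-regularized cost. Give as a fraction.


L1 norm = sum(|w|) = 6. J = 14 + 3/10 * 6 = 79/5.

79/5


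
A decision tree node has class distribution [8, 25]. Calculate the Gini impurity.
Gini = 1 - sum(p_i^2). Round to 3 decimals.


Total = 33. Proportions: 8/33, 25/33. sum(p_i^2) = 0.6327. Gini = 1 - 0.6327 = 0.3673, which rounds to 0.367.

0.367


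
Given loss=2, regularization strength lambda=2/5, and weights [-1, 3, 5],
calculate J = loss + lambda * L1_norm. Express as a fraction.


L1 norm = sum(|w|) = 9. J = 2 + 2/5 * 9 = 28/5.

28/5


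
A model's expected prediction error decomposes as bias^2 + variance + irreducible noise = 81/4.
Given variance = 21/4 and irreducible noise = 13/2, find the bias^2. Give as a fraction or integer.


Total error = bias^2 + variance + irreducible noise. So bias^2 = 81/4 - 21/4 - 13/2 = 17/2.

17/2


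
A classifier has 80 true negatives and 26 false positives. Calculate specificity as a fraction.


Specificity = TN / (TN + FP) = 80 / 106 = 40/53.

40/53


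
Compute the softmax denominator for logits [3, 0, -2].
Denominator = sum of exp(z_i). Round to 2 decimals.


Denom = e^3=20.0855 + e^0=1.0000 + e^-2=0.1353. Sum = 21.2208, which rounds to 21.22.

21.22


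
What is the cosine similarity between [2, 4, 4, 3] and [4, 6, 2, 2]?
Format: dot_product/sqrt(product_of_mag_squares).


dot = 46. |a|^2 = 45, |b|^2 = 60. cos = 46/sqrt(2700).

46/sqrt(2700)


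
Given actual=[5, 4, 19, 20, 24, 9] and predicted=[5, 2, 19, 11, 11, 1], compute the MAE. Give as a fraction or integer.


MAE = (1/6) * (|5-5|=0 + |4-2|=2 + |19-19|=0 + |20-11|=9 + |24-11|=13 + |9-1|=8). Sum = 32. MAE = 16/3.

16/3


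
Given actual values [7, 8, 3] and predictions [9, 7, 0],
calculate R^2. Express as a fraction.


Mean(y) = 6. SS_res = 14. SS_tot = 14. R^2 = 1 - 14/(14) = 0.

0


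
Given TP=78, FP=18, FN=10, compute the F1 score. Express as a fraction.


Precision = 78/96 = 13/16. Recall = 78/88 = 39/44. F1 = 2*P*R/(P+R) = 39/46.

39/46


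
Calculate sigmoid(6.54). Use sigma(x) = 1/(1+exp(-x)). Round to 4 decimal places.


sigma(6.54) = 1/(1+e^(-6.54)) = 1/(1+0.001444) = 1/1.001444 = 0.9986.

0.9986


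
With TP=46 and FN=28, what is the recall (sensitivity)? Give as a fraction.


Recall = TP / (TP + FN) = 46 / 74 = 23/37.

23/37


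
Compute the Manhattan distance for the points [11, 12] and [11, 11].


d = sum of absolute differences: |11-11|=0 + |12-11|=1 = 1.

1


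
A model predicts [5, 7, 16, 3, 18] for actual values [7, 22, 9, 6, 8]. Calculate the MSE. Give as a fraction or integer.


MSE = (1/5) * ((7-5)^2=4 + (22-7)^2=225 + (9-16)^2=49 + (6-3)^2=9 + (8-18)^2=100). Sum = 387. MSE = 387/5.

387/5


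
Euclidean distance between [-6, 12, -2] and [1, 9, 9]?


d = sqrt(sum of squared differences). (-6-1)^2=49, (12-9)^2=9, (-2-9)^2=121. Sum = 179.

sqrt(179)


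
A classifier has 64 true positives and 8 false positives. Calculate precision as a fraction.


Precision = TP / (TP + FP) = 64 / 72 = 8/9.

8/9


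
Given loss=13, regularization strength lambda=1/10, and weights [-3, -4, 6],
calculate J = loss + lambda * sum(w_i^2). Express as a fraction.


L2 sq norm = sum(w^2) = 61. J = 13 + 1/10 * 61 = 191/10.

191/10


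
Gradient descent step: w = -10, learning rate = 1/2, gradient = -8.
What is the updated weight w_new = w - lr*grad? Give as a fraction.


w_new = -10 - 1/2 * -8 = -10 - -4 = -6.

-6


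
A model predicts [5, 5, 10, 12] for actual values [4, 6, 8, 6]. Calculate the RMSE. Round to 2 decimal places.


MSE = 10.5000. RMSE = sqrt(10.5000) = 3.24.

3.24


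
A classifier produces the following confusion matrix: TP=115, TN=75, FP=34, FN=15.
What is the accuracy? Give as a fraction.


Accuracy = (TP + TN) / (TP + TN + FP + FN) = (115 + 75) / 239 = 190/239.

190/239


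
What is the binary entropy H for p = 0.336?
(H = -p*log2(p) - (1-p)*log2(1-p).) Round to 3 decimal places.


H = -0.336*log2(0.336) - 0.664*log2(0.664) = 0.921.

0.921


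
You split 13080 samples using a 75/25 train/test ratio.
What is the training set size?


Test set = 13080 * 25% = 3270. Training set = 13080 - 3270 = 9810.

9810


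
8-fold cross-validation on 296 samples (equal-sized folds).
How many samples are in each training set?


Each validation fold has 296/8 = 37 samples. Training set = 296 - 37 = 259.

259


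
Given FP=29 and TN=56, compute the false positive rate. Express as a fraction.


FPR = FP / (FP + TN) = 29 / 85 = 29/85.

29/85


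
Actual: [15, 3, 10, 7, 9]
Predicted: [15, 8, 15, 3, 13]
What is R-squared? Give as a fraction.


Mean(y) = 44/5. SS_res = 82. SS_tot = 384/5. R^2 = 1 - 82/(384/5) = -13/192.

-13/192


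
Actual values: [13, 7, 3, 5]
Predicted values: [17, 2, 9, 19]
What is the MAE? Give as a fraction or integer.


MAE = (1/4) * (|13-17|=4 + |7-2|=5 + |3-9|=6 + |5-19|=14). Sum = 29. MAE = 29/4.

29/4


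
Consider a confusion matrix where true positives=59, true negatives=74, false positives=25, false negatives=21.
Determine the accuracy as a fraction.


Accuracy = (TP + TN) / (TP + TN + FP + FN) = (59 + 74) / 179 = 133/179.

133/179


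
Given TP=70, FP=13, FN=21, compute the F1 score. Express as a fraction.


Precision = 70/83 = 70/83. Recall = 70/91 = 10/13. F1 = 2*P*R/(P+R) = 70/87.

70/87


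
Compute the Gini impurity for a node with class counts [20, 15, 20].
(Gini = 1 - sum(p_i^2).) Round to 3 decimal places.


Total = 55. Proportions: 20/55, 15/55, 20/55. sum(p_i^2) = 0.3388. Gini = 1 - 0.3388 = 0.6612, which rounds to 0.661.

0.661


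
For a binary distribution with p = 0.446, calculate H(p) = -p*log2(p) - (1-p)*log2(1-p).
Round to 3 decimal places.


H = -0.446*log2(0.446) - 0.554*log2(0.554) = 0.992.

0.992


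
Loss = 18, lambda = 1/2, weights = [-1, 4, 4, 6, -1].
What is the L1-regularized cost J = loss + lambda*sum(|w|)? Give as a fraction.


L1 norm = sum(|w|) = 16. J = 18 + 1/2 * 16 = 26.

26


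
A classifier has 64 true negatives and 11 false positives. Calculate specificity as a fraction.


Specificity = TN / (TN + FP) = 64 / 75 = 64/75.

64/75


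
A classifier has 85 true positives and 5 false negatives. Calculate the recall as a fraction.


Recall = TP / (TP + FN) = 85 / 90 = 17/18.

17/18


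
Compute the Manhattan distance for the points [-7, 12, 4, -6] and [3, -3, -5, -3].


d = sum of absolute differences: |-7-3|=10 + |12--3|=15 + |4--5|=9 + |-6--3|=3 = 37.

37


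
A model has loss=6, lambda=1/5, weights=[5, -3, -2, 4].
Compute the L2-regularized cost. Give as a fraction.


L2 sq norm = sum(w^2) = 54. J = 6 + 1/5 * 54 = 84/5.

84/5


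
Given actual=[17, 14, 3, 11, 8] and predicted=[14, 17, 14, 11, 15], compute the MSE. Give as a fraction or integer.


MSE = (1/5) * ((17-14)^2=9 + (14-17)^2=9 + (3-14)^2=121 + (11-11)^2=0 + (8-15)^2=49). Sum = 188. MSE = 188/5.

188/5


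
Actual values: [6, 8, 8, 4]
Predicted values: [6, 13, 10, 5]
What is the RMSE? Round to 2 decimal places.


MSE = 7.5000. RMSE = sqrt(7.5000) = 2.74.

2.74


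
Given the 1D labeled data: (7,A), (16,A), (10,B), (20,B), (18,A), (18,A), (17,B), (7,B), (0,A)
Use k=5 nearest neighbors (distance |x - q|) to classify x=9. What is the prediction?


Distances: |7-9|=2, |16-9|=7, |10-9|=1, |20-9|=11, |18-9|=9, |18-9|=9, |17-9|=8, |7-9|=2, |0-9|=9. 5 nearest: (10,B), (7,A), (7,B), (16,A), (17,B). Counts: {'B': 3, 'A': 2}. Majority class: B.

B


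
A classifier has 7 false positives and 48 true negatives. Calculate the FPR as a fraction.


FPR = FP / (FP + TN) = 7 / 55 = 7/55.

7/55


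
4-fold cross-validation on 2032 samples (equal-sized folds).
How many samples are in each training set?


Each validation fold has 2032/4 = 508 samples. Training set = 2032 - 508 = 1524.

1524


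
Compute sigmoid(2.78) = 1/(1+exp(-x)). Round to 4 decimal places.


sigma(2.78) = 1/(1+e^(-2.78)) = 1/(1+0.062039) = 1/1.062039 = 0.9416.

0.9416


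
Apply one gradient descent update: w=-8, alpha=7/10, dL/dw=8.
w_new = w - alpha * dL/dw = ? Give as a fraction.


w_new = -8 - 7/10 * 8 = -8 - 28/5 = -68/5.

-68/5


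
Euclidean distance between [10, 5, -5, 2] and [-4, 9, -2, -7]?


d = sqrt(sum of squared differences). (10--4)^2=196, (5-9)^2=16, (-5--2)^2=9, (2--7)^2=81. Sum = 302.

sqrt(302)


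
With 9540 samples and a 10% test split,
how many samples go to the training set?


Test set = 9540 * 10% = 954. Training set = 9540 - 954 = 8586.

8586


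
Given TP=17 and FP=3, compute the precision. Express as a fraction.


Precision = TP / (TP + FP) = 17 / 20 = 17/20.

17/20


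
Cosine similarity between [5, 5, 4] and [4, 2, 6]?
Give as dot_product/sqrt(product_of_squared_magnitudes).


dot = 54. |a|^2 = 66, |b|^2 = 56. cos = 54/sqrt(3696).

54/sqrt(3696)


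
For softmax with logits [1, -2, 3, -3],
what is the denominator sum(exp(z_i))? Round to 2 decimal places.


Denom = e^1=2.7183 + e^-2=0.1353 + e^3=20.0855 + e^-3=0.0498. Sum = 22.9889, which rounds to 22.99.

22.99


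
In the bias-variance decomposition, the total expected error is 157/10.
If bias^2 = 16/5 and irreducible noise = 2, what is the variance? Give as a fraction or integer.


Total error = bias^2 + variance + irreducible noise. So variance = 157/10 - 16/5 - 2 = 21/2.

21/2


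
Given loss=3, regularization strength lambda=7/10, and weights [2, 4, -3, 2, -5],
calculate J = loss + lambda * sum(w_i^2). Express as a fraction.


L2 sq norm = sum(w^2) = 58. J = 3 + 7/10 * 58 = 218/5.

218/5


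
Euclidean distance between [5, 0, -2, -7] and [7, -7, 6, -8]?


d = sqrt(sum of squared differences). (5-7)^2=4, (0--7)^2=49, (-2-6)^2=64, (-7--8)^2=1. Sum = 118.

sqrt(118)


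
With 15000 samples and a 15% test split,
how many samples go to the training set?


Test set = 15000 * 15% = 2250. Training set = 15000 - 2250 = 12750.

12750


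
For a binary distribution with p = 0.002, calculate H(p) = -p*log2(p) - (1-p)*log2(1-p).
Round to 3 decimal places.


H = -0.002*log2(0.002) - 0.998*log2(0.998) = 0.021.

0.021


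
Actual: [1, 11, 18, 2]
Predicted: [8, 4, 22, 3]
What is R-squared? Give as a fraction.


Mean(y) = 8. SS_res = 115. SS_tot = 194. R^2 = 1 - 115/(194) = 79/194.

79/194


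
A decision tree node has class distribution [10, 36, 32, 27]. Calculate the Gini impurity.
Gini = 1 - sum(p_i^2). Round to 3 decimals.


Total = 105. Proportions: 10/105, 36/105, 32/105, 27/105. sum(p_i^2) = 0.2856. Gini = 1 - 0.2856 = 0.7144, which rounds to 0.714.

0.714


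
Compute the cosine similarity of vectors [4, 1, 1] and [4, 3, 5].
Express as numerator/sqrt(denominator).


dot = 24. |a|^2 = 18, |b|^2 = 50. cos = 24/sqrt(900).

24/sqrt(900)


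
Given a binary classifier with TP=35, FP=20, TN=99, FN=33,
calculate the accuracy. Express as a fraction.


Accuracy = (TP + TN) / (TP + TN + FP + FN) = (35 + 99) / 187 = 134/187.

134/187


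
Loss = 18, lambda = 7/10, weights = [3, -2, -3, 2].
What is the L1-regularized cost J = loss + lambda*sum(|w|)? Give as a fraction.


L1 norm = sum(|w|) = 10. J = 18 + 7/10 * 10 = 25.

25


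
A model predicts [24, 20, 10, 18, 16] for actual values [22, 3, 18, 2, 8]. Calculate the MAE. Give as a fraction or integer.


MAE = (1/5) * (|22-24|=2 + |3-20|=17 + |18-10|=8 + |2-18|=16 + |8-16|=8). Sum = 51. MAE = 51/5.

51/5


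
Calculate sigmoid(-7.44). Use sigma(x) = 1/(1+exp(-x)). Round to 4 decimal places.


sigma(-7.44) = 1/(1+e^(7.44)) = 1/(1+1702.750221) = 1/1703.750221 = 0.0006.

0.0006


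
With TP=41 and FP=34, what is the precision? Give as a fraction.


Precision = TP / (TP + FP) = 41 / 75 = 41/75.

41/75


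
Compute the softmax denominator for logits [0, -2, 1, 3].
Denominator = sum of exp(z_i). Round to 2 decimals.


Denom = e^0=1.0000 + e^-2=0.1353 + e^1=2.7183 + e^3=20.0855. Sum = 23.9391, which rounds to 23.94.

23.94


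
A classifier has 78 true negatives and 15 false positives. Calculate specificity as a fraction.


Specificity = TN / (TN + FP) = 78 / 93 = 26/31.

26/31


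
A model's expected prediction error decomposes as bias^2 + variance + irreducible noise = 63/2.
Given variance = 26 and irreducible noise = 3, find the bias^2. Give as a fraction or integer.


Total error = bias^2 + variance + irreducible noise. So bias^2 = 63/2 - 26 - 3 = 5/2.

5/2


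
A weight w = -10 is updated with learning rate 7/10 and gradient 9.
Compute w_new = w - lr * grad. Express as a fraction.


w_new = -10 - 7/10 * 9 = -10 - 63/10 = -163/10.

-163/10


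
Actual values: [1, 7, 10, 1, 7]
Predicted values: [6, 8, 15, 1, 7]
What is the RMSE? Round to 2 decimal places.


MSE = 10.2000. RMSE = sqrt(10.2000) = 3.19.

3.19


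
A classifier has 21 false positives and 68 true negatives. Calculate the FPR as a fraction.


FPR = FP / (FP + TN) = 21 / 89 = 21/89.

21/89


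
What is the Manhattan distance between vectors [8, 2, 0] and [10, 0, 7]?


d = sum of absolute differences: |8-10|=2 + |2-0|=2 + |0-7|=7 = 11.

11
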